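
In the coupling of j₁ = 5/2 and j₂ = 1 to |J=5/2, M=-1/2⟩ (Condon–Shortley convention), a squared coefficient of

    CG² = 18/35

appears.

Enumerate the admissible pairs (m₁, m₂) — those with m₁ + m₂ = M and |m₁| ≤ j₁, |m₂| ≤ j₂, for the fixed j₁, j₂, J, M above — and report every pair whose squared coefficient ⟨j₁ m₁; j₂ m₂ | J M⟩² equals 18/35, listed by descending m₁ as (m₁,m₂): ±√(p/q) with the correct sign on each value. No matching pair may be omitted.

Admissible pairs with m₁+m₂ = M = -1/2: (-3/2,1), (-1/2,0), (1/2,-1)
  (m₁,m₂)=(1/2,-1): CG² = 18/35, CG = +√(18/35)   ← matches the target
  (m₁,m₂)=(-1/2,0): CG² = 1/35, CG = −√(1/35)
  (m₁,m₂)=(-3/2,1): CG² = 16/35, CG = −√(16/35)
Pairs with CG² = 18/35: (1/2,-1): +√(18/35)

(1/2,-1): +√(18/35)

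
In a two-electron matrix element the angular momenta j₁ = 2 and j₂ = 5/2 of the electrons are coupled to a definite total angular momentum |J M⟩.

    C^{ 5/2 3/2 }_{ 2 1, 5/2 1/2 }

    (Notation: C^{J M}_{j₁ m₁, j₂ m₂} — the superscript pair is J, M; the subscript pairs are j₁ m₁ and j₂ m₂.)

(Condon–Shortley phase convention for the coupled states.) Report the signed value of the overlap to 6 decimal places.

triangle: 2!·2!·3!/8! = 24/40320
(j±m)!: 3!·1!·3!·2!·4!·1! = 1728
prefactor² = (2J+1)·Δ·N² = 216/35
  k=0: +1/(0!·2!·1!·3!·1!·0!) = 1/12
  k=1: −1/(1!·1!·0!·2!·2!·1!) = -1/4
Σ = -1/6  ⇒  CG² = 216/35·(-1/6)² = 6/35
CG = −√(6/35) = -0.414039

−√(6/35) = -0.414039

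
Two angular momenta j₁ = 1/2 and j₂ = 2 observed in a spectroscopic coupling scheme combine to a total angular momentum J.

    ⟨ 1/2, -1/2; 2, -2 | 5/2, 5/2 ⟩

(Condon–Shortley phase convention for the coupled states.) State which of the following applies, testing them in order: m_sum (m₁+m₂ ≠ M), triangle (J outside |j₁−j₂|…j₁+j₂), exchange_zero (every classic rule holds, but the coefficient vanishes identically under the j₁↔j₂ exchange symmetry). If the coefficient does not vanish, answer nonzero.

m_sum

m-sum: m₁+m₂ = -1/2+(-2) = -5/2, M = 5/2  ✗ ⇒ coefficient is 0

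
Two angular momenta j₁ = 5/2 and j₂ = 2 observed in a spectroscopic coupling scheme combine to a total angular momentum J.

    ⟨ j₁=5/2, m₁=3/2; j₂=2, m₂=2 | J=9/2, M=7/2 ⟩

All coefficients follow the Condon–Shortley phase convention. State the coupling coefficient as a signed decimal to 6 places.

√[10·0!5!4!/10! · 4!1!4!0!8!1!] = √(184320)
  +(−1)^0/∏(0,0,1,4,4,0)! = 1/576  (running 1/576)
⟨..|..⟩ = √(184320)·(1/576) = +0.745356

+√(5/9) ≈ +0.745356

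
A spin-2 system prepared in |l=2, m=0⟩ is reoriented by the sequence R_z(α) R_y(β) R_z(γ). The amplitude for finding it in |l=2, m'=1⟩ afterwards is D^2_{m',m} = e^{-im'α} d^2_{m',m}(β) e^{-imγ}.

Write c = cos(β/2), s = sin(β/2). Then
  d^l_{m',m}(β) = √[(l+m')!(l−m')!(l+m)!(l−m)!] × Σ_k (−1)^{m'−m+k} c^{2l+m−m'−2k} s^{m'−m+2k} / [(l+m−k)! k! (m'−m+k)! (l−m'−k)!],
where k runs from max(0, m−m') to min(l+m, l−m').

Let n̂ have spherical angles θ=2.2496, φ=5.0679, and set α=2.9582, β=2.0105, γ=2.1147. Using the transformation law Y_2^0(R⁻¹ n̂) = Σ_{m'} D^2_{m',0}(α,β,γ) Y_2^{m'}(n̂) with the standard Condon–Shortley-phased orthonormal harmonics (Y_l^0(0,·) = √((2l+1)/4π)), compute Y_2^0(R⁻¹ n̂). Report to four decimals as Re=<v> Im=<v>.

Need the full column D^2_{m',0} for m'=−2..2 at α=2.9582, β=2.0105, γ=2.1147.
cos(β/2)=0.535877, sin(β/2)=0.844296
d^2_{-2,0}: single k=2 term ⇒ +0.501413;  D = +0.468061-0.179815i
d^2_{-1,0}: k∈[1..2] ⇒ +0.318248 -0.789996 = -0.471748;  D = +0.463837-0.086031i
d^2_{0,0}: k∈[0..2] ⇒ +0.082463 -0.818804 +0.508135 = -0.228206;  D = -0.228206+0.000000i
d^2_{1,0}: k∈[0..1] ⇒ -0.318248 +0.789996 = +0.471748;  D = -0.463837-0.086031i
d^2_{2,0}: single k=0 term ⇒ +0.501413;  D = +0.468061+0.179815i
Y_2^{m'}(θ=2.2496,φ=5.0679) and Σ D·Y over m':
  (+0.4681-0.1798i)·(-0.1773+0.1527i)  (+0.4638-0.0860i)·(-0.1314-0.3539i)  (-0.2282+0.0000i)·(+0.0576+0.0000i)  (-0.4638-0.0860i)·(+0.1314-0.3539i)  (+0.4681+0.1798i)·(-0.1773-0.1527i)
Y_2^0(R⁻¹ n̂) = -0.307000+0.000000i

Re=-0.3070 Im=0.0000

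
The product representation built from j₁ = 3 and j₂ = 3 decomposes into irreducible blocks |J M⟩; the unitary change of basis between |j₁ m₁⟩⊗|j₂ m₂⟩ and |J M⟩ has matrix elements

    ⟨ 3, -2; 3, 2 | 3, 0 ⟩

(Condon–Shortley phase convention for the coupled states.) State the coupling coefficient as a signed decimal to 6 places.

triangle: 3!×3!×3!/10! = 216/3628800
(j±m)!: 1!×5!×5!×1!×3!×3! = 518400
prefactor² = (2J+1)×Δ×N² = 216
  k=2: +1/(2!×1!×3!×3!×0!×0!) = 1/72
  k=3: −1/(3!×0!×2!×2!×1!×1!) = -1/24
Σ = -1/36  ⇒  CG² = 216×(-1/36)² = 1/6
CG = −√(1/6) = -0.408248

−√(1/6) = -0.408248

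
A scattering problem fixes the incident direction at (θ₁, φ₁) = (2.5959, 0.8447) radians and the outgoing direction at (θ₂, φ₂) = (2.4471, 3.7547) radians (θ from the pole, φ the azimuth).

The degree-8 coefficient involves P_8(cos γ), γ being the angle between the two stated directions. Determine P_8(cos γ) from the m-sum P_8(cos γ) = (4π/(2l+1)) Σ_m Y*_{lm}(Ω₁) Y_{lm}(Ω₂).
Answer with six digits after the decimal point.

Summing Y*_{l m}(θ₁,φ₁)·Y_{l m}(θ₂,φ₂) over m ∈ [−8, 8]; prefactor 4π/(2·8+1) = 0.739198:
  term(m=-8) = -0.000011+0.000038i   from Y*(Ω₁)=+0.002414+0.001240i, Y(Ω₂)=+0.002775+0.014239i
  term(m=-7) = +0.000063-0.001244i   from Y*(Ω₁)=-0.016666+0.006470i, Y(Ω₂)=-0.028449+0.063596i
  term(m=-6) = +0.002684+0.014646i   from Y*(Ω₁)=+0.025526-0.068686i, Y(Ω₂)=-0.174599+0.103961i
  term(m=-5) = -0.032839-0.074974i   from Y*(Ω₁)=+0.097848+0.183938i, Y(Ω₂)=-0.391726-0.029851i
  term(m=-4) = +0.116116+0.154523i   from Y*(Ω₁)=-0.398496-0.096340i, Y(Ω₂)=-0.363865-0.299799i
  term(m=-3) = -0.084635-0.070535i   from Y*(Ω₁)=+0.413319-0.287337i, Y(Ω₂)=-0.058068-0.211024i
  term(m=-2) = -0.050594-0.025268i   from Y*(Ω₁)=-0.026195+0.219828i, Y(Ω₂)=-0.086292+0.240436i
  term(m=-1) = -0.109929-0.025924i   from Y*(Ω₁)=+0.208799+0.235157i, Y(Ω₂)=-0.293736+0.206659i
  term(m=+0) = -0.051138-0.000000i   from Y*(Ω₁)=-0.340362-0.000000i, Y(Ω₂)=+0.150245+0.000000i
  term(m=+1) = -0.109929+0.025924i   from Y*(Ω₁)=-0.208799+0.235157i, Y(Ω₂)=+0.293736+0.206659i
  term(m=+2) = -0.050594+0.025268i   from Y*(Ω₁)=-0.026195-0.219828i, Y(Ω₂)=-0.086292-0.240436i
  term(m=+3) = -0.084635+0.070535i   from Y*(Ω₁)=-0.413319-0.287337i, Y(Ω₂)=+0.058068-0.211024i
  term(m=+4) = +0.116116-0.154523i   from Y*(Ω₁)=-0.398496+0.096340i, Y(Ω₂)=-0.363865+0.299799i
  term(m=+5) = -0.032839+0.074974i   from Y*(Ω₁)=-0.097848+0.183938i, Y(Ω₂)=+0.391726-0.029851i
  term(m=+6) = +0.002684-0.014646i   from Y*(Ω₁)=+0.025526+0.068686i, Y(Ω₂)=-0.174599-0.103961i
  term(m=+7) = +0.000063+0.001244i   from Y*(Ω₁)=+0.016666+0.006470i, Y(Ω₂)=+0.028449+0.063596i
  term(m=+8) = -0.000011-0.000038i   from Y*(Ω₁)=+0.002414-0.001240i, Y(Ω₂)=+0.002775-0.014239i
Σ over m = -0.369429-0.000000i; ×(4π/17) → -0.273082-0.000000i. Real part: -0.273082

-0.273082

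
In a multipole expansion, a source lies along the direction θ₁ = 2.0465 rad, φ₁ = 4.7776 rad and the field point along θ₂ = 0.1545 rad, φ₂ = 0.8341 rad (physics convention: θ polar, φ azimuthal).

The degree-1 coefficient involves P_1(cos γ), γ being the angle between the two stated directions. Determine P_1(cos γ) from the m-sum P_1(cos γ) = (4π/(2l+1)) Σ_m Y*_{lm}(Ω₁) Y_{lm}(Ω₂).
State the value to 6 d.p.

Expand P_1 via completeness: Σ_{m} conj(Y_{1,m}) at Ω₁ times Y_{1,m} at Ω₂ —
  m=-1: Y*=(0.020014, -0.306481)  Y=(0.035720, -0.039380)  product (-0.011354, -0.011736)
  m=+0: Y*=(-0.223762, -0.000000)  Y=(0.482783, 0.000000)  product (-0.108029, -0.000000)
  m=+1: Y*=(-0.020014, -0.306481)  Y=(-0.035720, -0.039380)  product (-0.011354, 0.011736)
Σ over m = (-0.130737, 0.000000); ×(4π/3) → (-0.547631, 0.000000). Real part: -0.547631

-0.547631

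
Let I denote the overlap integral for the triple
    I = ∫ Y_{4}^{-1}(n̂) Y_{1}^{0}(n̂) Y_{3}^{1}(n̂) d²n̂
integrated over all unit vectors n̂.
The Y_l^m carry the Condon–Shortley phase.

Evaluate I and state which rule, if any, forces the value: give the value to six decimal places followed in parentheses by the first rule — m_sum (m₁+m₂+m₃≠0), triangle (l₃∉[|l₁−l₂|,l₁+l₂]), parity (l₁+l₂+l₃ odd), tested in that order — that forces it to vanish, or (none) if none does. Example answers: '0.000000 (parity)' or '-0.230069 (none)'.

-0.238414 (none)

Rules hold: Σm=0, L=8 even, 3≤3≤5.
N = 9·3·7 = 189
Δ = 2!·6!·0!/9! = 1/252
Racah Σ t=1..1: t=1:−1/36 = -1/36
⇒ 3j(4 1 3; 0 0 0)² = 4/63, sgn +1
Racah Σ t=1..1: t=1:−1/48 = -1/48
⇒ 3j(4 1 3; -1 0 1)² = 5/84, sgn -1
4πI² = N·(3j₀)²·(3jₘ)² = 5/7
I = -1·√(0.714286/4π) = -0.23841361
No selection rule forces the value: the integral is nonzero (none).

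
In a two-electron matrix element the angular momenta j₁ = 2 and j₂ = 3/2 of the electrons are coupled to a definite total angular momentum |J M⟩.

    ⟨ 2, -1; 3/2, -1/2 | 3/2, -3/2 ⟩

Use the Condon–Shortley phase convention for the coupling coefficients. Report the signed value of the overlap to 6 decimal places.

−√(2/5) ≈ -0.632456

j₁+j₂−J=2  J+j₁−j₂=2  J−j₁+j₂=1  j₁+j₂+J+1=6
(j₁±m₁, j₂±m₂, J±M) = (1,3,1,2,0,3)
P² = 8/5
sum k=1..1:
  [1] −1/2 = -1/2
S = -1/2
C² = P²·S² = 2/5 ; C = -0.632456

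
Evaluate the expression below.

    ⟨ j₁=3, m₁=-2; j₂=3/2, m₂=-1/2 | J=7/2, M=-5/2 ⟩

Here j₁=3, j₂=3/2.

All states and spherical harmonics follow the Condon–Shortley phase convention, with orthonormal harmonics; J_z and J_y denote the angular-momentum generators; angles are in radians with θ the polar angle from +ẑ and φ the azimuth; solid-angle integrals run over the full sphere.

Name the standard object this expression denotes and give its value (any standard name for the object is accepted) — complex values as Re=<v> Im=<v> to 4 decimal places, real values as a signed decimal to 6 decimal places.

Clebsch–Gordan coefficient, −√(1/7) ≈ -0.377964

This is a Clebsch–Gordan (vector-coupling) coefficient.
j₁+j₂−J=1  J+j₁−j₂=5  J−j₁+j₂=2  j₁+j₂+J+1=9
(j₁±m₁, j₂±m₂, J±M) = (1,5,1,2,1,6)
P² = 6400/7
sum k=0..1:
  [0] +1/120 = 1/120
  [1] −1/48 = -1/48
S = -1/80
C² = P²·S² = 1/7 ; C = -0.377964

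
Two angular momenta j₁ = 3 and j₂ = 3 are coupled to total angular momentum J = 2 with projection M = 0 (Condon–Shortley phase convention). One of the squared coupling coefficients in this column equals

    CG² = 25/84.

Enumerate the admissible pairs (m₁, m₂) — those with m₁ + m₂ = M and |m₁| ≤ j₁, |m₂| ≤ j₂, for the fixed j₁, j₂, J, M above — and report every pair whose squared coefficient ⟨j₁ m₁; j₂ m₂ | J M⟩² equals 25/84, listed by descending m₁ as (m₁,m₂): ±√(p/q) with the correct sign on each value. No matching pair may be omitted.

Admissible pairs with m₁+m₂ = M = 0: (-3,3), (-2,2), (-1,1), (0,0), (1,-1), (2,-2), (3,-3)
  (m₁,m₂)=(3,-3): CG² = 25/84, CG = +√(25/84)   ← matches the target
  (m₁,m₂)=(2,-2): CG² = 0/1, CG = 0
  (m₁,m₂)=(1,-1): CG² = 3/28, CG = −√(3/28)
  (m₁,m₂)=(0,0): CG² = 4/21, CG = +√(4/21)
  (m₁,m₂)=(-1,1): CG² = 3/28, CG = −√(3/28)
  (m₁,m₂)=(-2,2): CG² = 0/1, CG = 0
  (m₁,m₂)=(-3,3): CG² = 25/84, CG = +√(25/84)   ← matches the target
Pairs with CG² = 25/84: (3,-3): +√(25/84); (-3,3): +√(25/84)

(3,-3): +√(25/84); (-3,3): +√(25/84)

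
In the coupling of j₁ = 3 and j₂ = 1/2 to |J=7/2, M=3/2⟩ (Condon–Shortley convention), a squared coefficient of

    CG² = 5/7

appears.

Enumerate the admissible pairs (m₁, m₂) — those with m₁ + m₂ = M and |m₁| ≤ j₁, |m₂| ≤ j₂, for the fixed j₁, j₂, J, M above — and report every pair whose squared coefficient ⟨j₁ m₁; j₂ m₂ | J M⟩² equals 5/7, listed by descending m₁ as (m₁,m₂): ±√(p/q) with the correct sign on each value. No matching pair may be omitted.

Admissible pairs with m₁+m₂ = M = 3/2: (1,1/2), (2,-1/2)
  (m₁,m₂)=(2,-1/2): CG² = 2/7, CG = +√(2/7)
  (m₁,m₂)=(1,1/2): CG² = 5/7, CG = +√(5/7)   ← matches the target
Pairs with CG² = 5/7: (1,1/2): +√(5/7)

(1,1/2): +√(5/7)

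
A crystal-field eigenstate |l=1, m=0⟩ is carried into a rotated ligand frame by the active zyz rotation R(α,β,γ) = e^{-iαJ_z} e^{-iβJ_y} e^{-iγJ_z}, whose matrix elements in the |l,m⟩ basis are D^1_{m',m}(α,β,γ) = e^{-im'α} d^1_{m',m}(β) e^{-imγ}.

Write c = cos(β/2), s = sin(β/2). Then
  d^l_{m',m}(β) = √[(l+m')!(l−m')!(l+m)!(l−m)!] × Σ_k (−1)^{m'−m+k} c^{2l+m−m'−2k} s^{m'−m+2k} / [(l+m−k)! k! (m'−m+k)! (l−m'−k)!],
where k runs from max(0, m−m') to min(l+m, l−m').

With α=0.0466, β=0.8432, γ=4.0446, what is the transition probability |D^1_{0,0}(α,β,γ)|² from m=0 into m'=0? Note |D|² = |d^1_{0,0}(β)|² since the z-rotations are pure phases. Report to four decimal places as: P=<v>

D^1_{0,0}(0.0466,0.8432,4.0446) = e^{-i·0·0.0466}·d^1_{0,0}(0.8432)·e^{-i·0·4.0446}. Compute d first:
c=cos(0.843200/2)=0.912435, s=sin(0.843200/2)=0.409221; N=√[1·1·1·1]=1.000000
The bounds max(0,m−m')=0 and min(l+m,l−m')=1 give 2 terms
  k=0: (−1)^0·1.0000/(1)·0.9124^2·0.4092^0 = +0.832538
  k=1: (−1)^1·1.0000/(1)·0.9124^0·0.4092^2 = -0.167462
d^1_{0,0}(0.8432) = +0.832538 -0.167462 = +0.665077
|D^1_{0,0}|² = |d^1_{0,0}(β)|² = (+0.665077)² = 0.442327 (the z-rotation phases have unit modulus)

P=0.4423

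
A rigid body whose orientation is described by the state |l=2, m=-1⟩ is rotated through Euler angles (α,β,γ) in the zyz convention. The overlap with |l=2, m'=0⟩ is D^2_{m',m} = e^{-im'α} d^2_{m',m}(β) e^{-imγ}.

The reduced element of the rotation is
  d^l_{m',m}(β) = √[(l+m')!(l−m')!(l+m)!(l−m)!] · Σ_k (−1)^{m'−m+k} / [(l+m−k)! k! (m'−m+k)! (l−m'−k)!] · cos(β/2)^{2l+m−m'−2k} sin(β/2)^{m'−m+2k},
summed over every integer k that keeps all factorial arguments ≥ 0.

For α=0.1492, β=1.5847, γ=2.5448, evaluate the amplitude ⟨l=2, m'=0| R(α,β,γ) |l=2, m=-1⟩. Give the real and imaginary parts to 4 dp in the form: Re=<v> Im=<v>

Re=-0.0141 Im=0.0096

D^2_{0,-1}(0.1492,1.5847,2.5448) = e^{-i·0·0.1492}·d^2_{0,-1}(1.5847)·e^{-i·-1·2.5448}. Compute d first:
With c≡cos(β/2)=0.702174 and s≡sin(β/2)=0.712005, N=[2·2·1·6]^{1/2}=4.898979
The bounds max(0,m−m')=0 and min(l+m,l−m')=1 give 2 terms
  k=0: (−1)^1·4.8990/(2)·0.7022^3·0.7120^1 = -0.603800
  k=1: (−1)^2·4.8990/(2)·0.7022^1·0.7120^3 = +0.620826
d^2_{0,-1}(1.5847) = -0.603800 +0.620826 = +0.017026
Phases: e^{-i·(0)·0.1492}=+1.000000+0.000000i, e^{-i·(-1)·2.5448}=-0.827142+0.561992i ⇒ D=-0.014083+0.009569i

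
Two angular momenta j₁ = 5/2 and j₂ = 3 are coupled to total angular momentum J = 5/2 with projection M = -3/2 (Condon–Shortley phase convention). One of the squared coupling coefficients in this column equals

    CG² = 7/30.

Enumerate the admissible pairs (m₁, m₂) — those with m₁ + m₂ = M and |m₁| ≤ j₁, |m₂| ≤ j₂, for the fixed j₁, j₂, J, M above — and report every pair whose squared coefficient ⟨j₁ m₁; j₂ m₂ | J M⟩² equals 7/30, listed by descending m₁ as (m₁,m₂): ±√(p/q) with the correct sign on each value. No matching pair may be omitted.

Admissible pairs with m₁+m₂ = M = -3/2: (-5/2,1), (-3/2,0), (-1/2,-1), (1/2,-2), (3/2,-3)
  (m₁,m₂)=(3/2,-3): CG² = 8/21, CG = +√(8/21)
  (m₁,m₂)=(1/2,-2): CG² = 1/14, CG = −√(1/14)
  (m₁,m₂)=(-1/2,-1): CG² = 1/35, CG = −√(1/35)
  (m₁,m₂)=(-3/2,0): CG² = 7/30, CG = +√(7/30)   ← matches the target
  (m₁,m₂)=(-5/2,1): CG² = 2/7, CG = −√(2/7)
Pairs with CG² = 7/30: (-3/2,0): +√(7/30)

(-3/2,0): +√(7/30)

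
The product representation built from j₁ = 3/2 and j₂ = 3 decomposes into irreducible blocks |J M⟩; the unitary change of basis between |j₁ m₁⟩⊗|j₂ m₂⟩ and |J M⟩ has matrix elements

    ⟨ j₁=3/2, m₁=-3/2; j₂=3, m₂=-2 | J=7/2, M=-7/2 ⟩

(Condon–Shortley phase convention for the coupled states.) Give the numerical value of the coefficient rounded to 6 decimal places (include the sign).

triangle: 1!×2!×5!/9! = 240/362880
(j±m)!: 0!×3!×1!×5!×0!×7! = 3628800
prefactor² = (2J+1)×Δ×N² = 19200
  k=1: −1/(1!×0!×2!×0!×0!×5!) = -1/240
Σ = -1/240  ⇒  CG² = 19200×(-1/240)² = 1/3
CG = −√(1/3) = -0.577350

−√(1/3) ≈ -0.577350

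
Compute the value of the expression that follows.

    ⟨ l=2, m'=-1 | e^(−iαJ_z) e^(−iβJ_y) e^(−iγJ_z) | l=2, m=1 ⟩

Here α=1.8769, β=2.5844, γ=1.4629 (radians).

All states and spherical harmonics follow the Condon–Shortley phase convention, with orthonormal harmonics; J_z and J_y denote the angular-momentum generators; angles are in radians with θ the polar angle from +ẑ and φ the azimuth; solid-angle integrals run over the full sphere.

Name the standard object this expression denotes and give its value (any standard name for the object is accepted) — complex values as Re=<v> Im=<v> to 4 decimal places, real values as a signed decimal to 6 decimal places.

This is a Wigner D-matrix element — the rotation-matrix element ⟨l m'| R(α,β,γ) |l m⟩ in the angular-momentum basis.
D^2_{-1,1}(1.8769,2.5844,1.4629) = e^{-i·-1·1.8769}·d^2_{-1,1}(2.5844)·e^{-i·1·1.4629}. Compute d first:
c=cos(2.584400/2)=0.275006, s=sin(2.584400/2)=0.961442; N=√[1·6·6·1]=6.000000
k: max(0,(1)−(-1))=2 … min(2+(1),2−(-1))=3
  k=2: (−1)^0·6.0000/(2)·0.2750^2·0.9614^2 = +0.209726
  k=3: (−1)^1·6.0000/(6)·0.2750^0·0.9614^4 = -0.854463
d^2_{-1,1}(2.5844) = +0.209726 -0.854463 = -0.644736
Attach z-rotation phases: D = e^{-i(-1)(1.8769)}·(-0.644736)·e^{-i(1)(1.4629)} = -0.590268-0.259361i

Wigner D-matrix element, Re=-0.5903 Im=-0.2594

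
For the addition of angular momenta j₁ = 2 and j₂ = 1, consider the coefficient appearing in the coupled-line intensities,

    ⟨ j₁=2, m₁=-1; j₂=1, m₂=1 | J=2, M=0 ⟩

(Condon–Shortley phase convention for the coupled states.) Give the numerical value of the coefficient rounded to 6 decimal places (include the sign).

√[5·1!3!1!/6! · 1!3!2!0!2!2!] = √(2)
  +(−1)^1/∏(1,0,2,1,1,0)! = -1/2  (running -1/2)
⟨..|..⟩ = √(2)·(-1/2) = -0.707107

−√(1/2) ≈ -0.707107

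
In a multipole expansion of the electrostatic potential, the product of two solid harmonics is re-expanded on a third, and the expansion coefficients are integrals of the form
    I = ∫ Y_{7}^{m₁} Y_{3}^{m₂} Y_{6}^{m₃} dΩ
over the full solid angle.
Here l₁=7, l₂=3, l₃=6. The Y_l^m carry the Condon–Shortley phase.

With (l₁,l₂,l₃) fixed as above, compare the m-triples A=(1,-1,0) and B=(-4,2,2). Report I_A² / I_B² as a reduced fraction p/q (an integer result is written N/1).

1183/550

Shared (l₁,l₂,l₃)=(7,3,6): N and (l;000)² cancel in I_A²/I_B².
A: Δ = 4!·10!·2!/17! = 1/2042040; Racah Σ t=0..2: t=0:+1/829440 t=1:−1/86400 t=2:+1/138240 = -13/4147200; ⇒ 3j(7 3 6; 1 -1 0)² = 13/3740, sgn -1
B: Δ = 4!·10!·2!/17! = 1/2042040; Racah Σ t=3..4: t=3:−1/967680 t=4:+1/725760 = 1/2903040; ⇒ 3j(7 3 6; -4 2 2)² = 5/3094, sgn +1
I_A²/I_B² = (13/3740)/(5/3094) = 1183/550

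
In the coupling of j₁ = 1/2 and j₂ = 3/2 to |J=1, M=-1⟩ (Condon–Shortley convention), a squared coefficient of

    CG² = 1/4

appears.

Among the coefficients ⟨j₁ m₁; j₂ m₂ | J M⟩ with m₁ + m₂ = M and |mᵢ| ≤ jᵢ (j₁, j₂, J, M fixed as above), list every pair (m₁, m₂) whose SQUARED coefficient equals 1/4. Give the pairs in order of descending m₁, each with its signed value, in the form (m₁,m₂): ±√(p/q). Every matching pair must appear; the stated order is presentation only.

Admissible pairs with m₁+m₂ = M = -1: (-1/2,-1/2), (1/2,-3/2)
  (m₁,m₂)=(1/2,-3/2): CG² = 3/4, CG = +√(3/4)
  (m₁,m₂)=(-1/2,-1/2): CG² = 1/4, CG = −√(1/4)   ← matches the target
Pairs with CG² = 1/4: (-1/2,-1/2): −√(1/4)

(-1/2,-1/2): −√(1/4)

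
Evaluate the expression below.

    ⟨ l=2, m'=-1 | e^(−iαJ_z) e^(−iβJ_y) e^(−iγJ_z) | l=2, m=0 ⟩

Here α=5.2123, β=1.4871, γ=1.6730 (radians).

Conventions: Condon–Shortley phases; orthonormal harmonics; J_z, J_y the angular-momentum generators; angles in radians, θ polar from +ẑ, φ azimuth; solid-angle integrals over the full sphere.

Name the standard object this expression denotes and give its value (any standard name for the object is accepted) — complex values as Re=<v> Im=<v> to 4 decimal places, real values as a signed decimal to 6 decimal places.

Wigner D-matrix element, Re=0.0489 Im=-0.0895

This is a Wigner D-matrix element — the rotation-matrix element ⟨l m'| R(α,β,γ) |l m⟩ in the angular-momentum basis.
D^2_{-1,0}(5.2123,1.4871,1.6730) = e^{-i·-1·5.2123}·d^2_{-1,0}(1.4871)·e^{-i·0·1.6730}. Compute d first:
With c≡cos(β/2)=0.736070 and s≡sin(β/2)=0.676905, N=[1·6·2·2]^{1/2}=4.898979
k∈{1,2} keeps every argument non-negative
  k=1: (−1)^0·4.8990/(2)·0.7361^3·0.6769^1 = +0.661243
  k=2: (−1)^1·4.8990/(2)·0.7361^1·0.6769^3 = -0.559215
d^2_{-1,0}(1.4871) = +0.661243 -0.559215 = +0.102029
Phases: e^{-i·(-1)·5.2123}=+0.479347-0.877625i, e^{-i·(0)·1.6730}=+1.000000+0.000000i ⇒ D=+0.048907-0.089543i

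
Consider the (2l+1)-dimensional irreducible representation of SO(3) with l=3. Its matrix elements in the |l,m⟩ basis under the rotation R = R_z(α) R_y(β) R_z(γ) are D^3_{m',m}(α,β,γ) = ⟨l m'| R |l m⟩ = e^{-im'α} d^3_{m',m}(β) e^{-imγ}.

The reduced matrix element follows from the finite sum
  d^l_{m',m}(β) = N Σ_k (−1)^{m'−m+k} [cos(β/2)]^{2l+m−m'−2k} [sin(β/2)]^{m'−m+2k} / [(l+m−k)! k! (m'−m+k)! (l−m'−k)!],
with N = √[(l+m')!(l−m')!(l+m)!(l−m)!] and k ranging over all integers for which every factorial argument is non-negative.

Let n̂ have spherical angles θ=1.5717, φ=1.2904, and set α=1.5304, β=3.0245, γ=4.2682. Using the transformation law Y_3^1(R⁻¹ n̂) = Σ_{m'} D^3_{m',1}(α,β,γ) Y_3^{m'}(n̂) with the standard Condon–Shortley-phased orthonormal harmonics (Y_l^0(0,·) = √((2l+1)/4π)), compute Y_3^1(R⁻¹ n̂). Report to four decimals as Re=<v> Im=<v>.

Re=0.1900 Im=-0.2322

Need the full column D^3_{m',1} for m'=−3..3 at α=1.5304, β=3.0245, γ=4.2682.
cos(β/2)=0.058513, sin(β/2)=0.998287
d^3_{-3,1}: single k=4 term ⇒ +0.013170;  D = +0.012488+0.004180i
d^3_{-2,1}: k∈[3..4] ⇒ +0.001261 -0.183454 = -0.182194;  D = -0.064761+0.170296i
d^3_{-1,1}: k∈[2..4] ⇒ +0.000070 -0.027203 +0.989764 = +0.962631;  D = -0.885214-0.378226i
d^3_{0,1}: k∈[1..3] ⇒ +0.000002 -0.002071 +0.200964 = +0.198895;  D = -0.085470+0.179594i
d^3_{1,1}: k∈[0..2] ⇒ +0.000000 -0.000093 +0.020402 = +0.020309;  D = +0.017971+0.009461i
d^3_{2,1}: k∈[0..1] ⇒ -0.000002 +0.001261 = +0.001258;  D = +0.000631-0.001089i
d^3_{3,1}: single k=0 term ⇒ +0.000045;  D = -0.000038-0.000024i
Y_3^{m'}(θ=1.5717,φ=1.2904) and Σ D·Y over m':
  (+0.0125+0.0042i)·(-0.3110+0.2781i)  (-0.0648+0.1703i)·(+0.0008+0.0005i)  (-0.8852-0.3782i)·(-0.0894+0.3106i)  (-0.0855+0.1796i)·(+0.0010+0.0000i)  (+0.0180+0.0095i)·(+0.0894+0.3106i)  (+0.0006-0.0011i)·(+0.0008-0.0005i)  (-0.0000-0.0000i)·(+0.3110+0.2781i)
Y_3^1(R⁻¹ n̂) = +0.190027-0.232219i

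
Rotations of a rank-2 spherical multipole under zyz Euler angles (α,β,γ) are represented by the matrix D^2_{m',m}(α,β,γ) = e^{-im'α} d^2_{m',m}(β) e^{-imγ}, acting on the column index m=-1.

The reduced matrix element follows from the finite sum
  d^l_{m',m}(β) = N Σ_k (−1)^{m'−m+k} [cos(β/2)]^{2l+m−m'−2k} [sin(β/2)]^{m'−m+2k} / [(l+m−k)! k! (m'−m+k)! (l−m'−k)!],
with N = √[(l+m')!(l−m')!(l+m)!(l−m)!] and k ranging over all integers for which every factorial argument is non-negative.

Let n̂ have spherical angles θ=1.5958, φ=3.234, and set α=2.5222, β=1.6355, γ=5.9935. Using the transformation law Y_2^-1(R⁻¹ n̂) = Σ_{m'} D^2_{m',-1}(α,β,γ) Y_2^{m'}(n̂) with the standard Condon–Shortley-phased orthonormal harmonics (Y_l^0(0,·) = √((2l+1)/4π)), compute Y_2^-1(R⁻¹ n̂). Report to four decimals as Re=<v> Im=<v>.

Need the full column D^2_{m',-1} for m'=−2..2 at α=2.5222, β=1.6355, γ=5.9935.
cos(β/2)=0.683865, sin(β/2)=0.729609
d^2_{-2,-1}: single k=1 term ⇒ +0.466692;  D = +0.019747-0.466274i
d^2_{-1,-1}: k∈[0..1] ⇒ +0.218716 -0.746864 = -0.528149;  D = +0.324533-0.416676i
d^2_{0,-1}: k∈[0..1] ⇒ -0.571579 +0.650603 = +0.079024;  D = +0.075732-0.022573i
d^2_{1,-1}: k∈[0..1] ⇒ +0.746864 -0.283374 = +0.463490;  D = -0.438525-0.150062i
d^2_{2,-1}: single k=0 term ⇒ -0.531215;  D = -0.309388-0.431821i
Y_2^{m'}(θ=1.5958,φ=3.234) and Σ D·Y over m':
  (+0.0197-0.4663i)·(+0.3795-0.0709i)  (+0.3245-0.4167i)·(+0.0192-0.0018i)  (+0.0757-0.0226i)·(-0.3148+0.0000i)  (-0.4385-0.1501i)·(-0.0192-0.0018i)  (-0.3094-0.4318i)·(+0.3795+0.0709i)
Y_2^-1(R⁻¹ n̂) = -0.122530-0.361955i

Re=-0.1225 Im=-0.3620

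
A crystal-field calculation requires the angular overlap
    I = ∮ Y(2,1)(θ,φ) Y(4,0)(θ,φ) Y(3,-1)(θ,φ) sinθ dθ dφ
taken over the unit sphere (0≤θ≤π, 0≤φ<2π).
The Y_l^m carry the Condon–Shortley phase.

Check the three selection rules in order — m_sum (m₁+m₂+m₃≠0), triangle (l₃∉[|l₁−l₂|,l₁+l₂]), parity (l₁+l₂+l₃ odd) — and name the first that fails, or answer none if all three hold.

parity

Σmᵢ = 0  ✓
l₃∈[|l₁−l₂|,l₁+l₂]=[2,6], have l₃=3  ✓
Σlᵢ = 9 ⇒ odd  ✗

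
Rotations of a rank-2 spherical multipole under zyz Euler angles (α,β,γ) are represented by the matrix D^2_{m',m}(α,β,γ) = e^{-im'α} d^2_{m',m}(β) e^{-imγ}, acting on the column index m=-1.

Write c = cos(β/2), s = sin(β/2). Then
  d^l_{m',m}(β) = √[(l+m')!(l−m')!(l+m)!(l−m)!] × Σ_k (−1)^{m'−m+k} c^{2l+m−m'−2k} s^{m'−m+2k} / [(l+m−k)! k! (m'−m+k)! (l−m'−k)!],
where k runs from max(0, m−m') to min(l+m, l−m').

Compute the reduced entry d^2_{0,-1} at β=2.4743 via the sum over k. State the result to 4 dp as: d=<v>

d^2_{0,-1}(β=2.4743) via the finite sum:
Half-angle: c=0.327490, s=0.944854. N=√(2·2·1·6)=4.898979
The bounds max(0,m−m')=0 and min(l+m,l−m')=1 give 2 terms
  k=0: (−1)^1·4.8990/(2)·0.3275^3·0.9449^1 = -0.081290
  k=1: (−1)^2·4.8990/(2)·0.3275^1·0.9449^3 = +0.676658
d^2_{0,-1}(2.4743) = -0.081290 +0.676658 = +0.595368

d=0.5954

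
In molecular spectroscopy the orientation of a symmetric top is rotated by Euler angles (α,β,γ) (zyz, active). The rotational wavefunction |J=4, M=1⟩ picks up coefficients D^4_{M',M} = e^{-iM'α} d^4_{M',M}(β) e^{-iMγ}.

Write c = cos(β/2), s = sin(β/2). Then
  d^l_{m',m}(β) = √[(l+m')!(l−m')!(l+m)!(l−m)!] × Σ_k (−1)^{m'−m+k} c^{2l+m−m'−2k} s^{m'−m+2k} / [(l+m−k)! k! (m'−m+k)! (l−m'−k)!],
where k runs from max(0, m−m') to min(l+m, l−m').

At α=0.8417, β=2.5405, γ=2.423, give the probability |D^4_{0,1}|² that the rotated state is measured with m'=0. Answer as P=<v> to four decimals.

P=0.2108

D^4_{0,1}(0.8417,2.5405,2.4230) = e^{-i·0·0.8417}·d^4_{0,1}(2.5405)·e^{-i·1·2.4230}. Compute d first:
With c≡cos(β/2)=0.296042 and s≡sin(β/2)=0.955175, N=[24·24·120·6]^{1/2}=643.987578
Admissible k: 1..4 (factorial args all ≥0)
  k=1: (−1)^0·643.9876/(144)·0.2960^7·0.9552^1 = +0.000851
  k=2: (−1)^1·643.9876/(24)·0.2960^5·0.9552^3 = -0.053172
  k=3: (−1)^2·643.9876/(24)·0.2960^3·0.9552^5 = +0.553530
  k=4: (−1)^3·643.9876/(144)·0.2960^1·0.9552^7 = -0.960392
d^4_{0,1}(2.5405) = +0.000851 -0.053172 +0.553530 -0.960392 = -0.459183
|D^4_{0,1}|² = |d^4_{0,1}(β)|² = (-0.459183)² = 0.210849 (the z-rotation phases have unit modulus)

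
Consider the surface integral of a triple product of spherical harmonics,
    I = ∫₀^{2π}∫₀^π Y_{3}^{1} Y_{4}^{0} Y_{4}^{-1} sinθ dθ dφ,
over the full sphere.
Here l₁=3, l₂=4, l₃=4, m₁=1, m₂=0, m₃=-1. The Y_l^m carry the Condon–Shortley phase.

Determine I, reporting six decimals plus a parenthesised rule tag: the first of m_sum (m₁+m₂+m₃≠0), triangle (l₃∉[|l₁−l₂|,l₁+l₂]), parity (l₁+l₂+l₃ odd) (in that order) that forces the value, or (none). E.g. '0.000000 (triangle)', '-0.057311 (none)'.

l₁+l₂+l₃=11 is odd: 3j(l;000)=0 ⇒ I=0

0.000000 (parity)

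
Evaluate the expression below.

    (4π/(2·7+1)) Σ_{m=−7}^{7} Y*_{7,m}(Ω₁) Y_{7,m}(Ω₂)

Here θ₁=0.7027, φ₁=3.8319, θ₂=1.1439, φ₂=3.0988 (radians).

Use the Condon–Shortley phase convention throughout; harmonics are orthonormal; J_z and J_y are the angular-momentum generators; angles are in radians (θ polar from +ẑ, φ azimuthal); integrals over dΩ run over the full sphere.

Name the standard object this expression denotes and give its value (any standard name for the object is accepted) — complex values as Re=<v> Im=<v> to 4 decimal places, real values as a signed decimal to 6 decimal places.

This sum is the spherical-harmonic addition theorem: it equals the Legendre polynomial P_l(cos γ) of the angle γ between the two directions.
Addition theorem: P_7(cos γ) = (4π/15) Σ_m Y*_{lm}(Ω₁) Y_{lm}(Ω₂), m = −7…7:
  m=-7: (-0.002813+0.023379i) × (-0.247379-0.076401i) = +0.002482-0.005569i  (running Σ = +0.002482-0.005569i)
  m=-6: (-0.056188-0.087556i) × (+0.426209+0.111902i) = -0.014150-0.043605i  (running Σ = -0.011668-0.049173i)
  m=-5: (+0.258858+0.082903i) × (-0.275304-0.059821i) = -0.066305-0.038309i  (running Σ = -0.077973-0.087482i)
  m=-4: (-0.414578+0.165762i) × (-0.158550-0.027407i) = +0.070274-0.014919i  (running Σ = -0.007699-0.102401i)
  m=-3: (+0.187000-0.342199i) × (+0.340278+0.043926i) = +0.078663-0.108229i  (running Σ = +0.070965-0.210630i)
  m=-2: (-0.005320-0.027633i) × (+0.018444+0.001582i) = -0.000054-0.000518i  (running Σ = +0.070910-0.211148i)
  m=-1: (+0.303274+0.250460i) × (-0.334427-0.014320i) = -0.097837-0.088103i  (running Σ = -0.026926-0.299251i)
  m=0: (-0.096489-0.000000i) × (+0.022515+0.000000i) = -0.002172-0.000000i  (running Σ = -0.029099-0.299251i)
  m=1: (-0.303274+0.250460i) × (+0.334427-0.014320i) = -0.097837+0.088103i  (running Σ = -0.126935-0.211148i)
  m=2: (-0.005320+0.027633i) × (+0.018444-0.001582i) = -0.000054+0.000518i  (running Σ = -0.126989-0.210630i)
  m=3: (-0.187000-0.342199i) × (-0.340278+0.043926i) = +0.078663+0.108229i  (running Σ = -0.048326-0.102401i)
  m=4: (-0.414578-0.165762i) × (-0.158550+0.027407i) = +0.070274+0.014919i  (running Σ = +0.021948-0.087482i)
  m=5: (-0.258858+0.082903i) × (+0.275304-0.059821i) = -0.066305+0.038309i  (running Σ = -0.044357-0.049173i)
  m=6: (-0.056188+0.087556i) × (+0.426209-0.111902i) = -0.014150+0.043605i  (running Σ = -0.058507-0.005569i)
  m=7: (+0.002813+0.023379i) × (+0.247379-0.076401i) = +0.002482+0.005569i  (running Σ = -0.056025-0.000000i)
Total Σ_m = -0.056025-0.000000i. Multiply by 0.837758: -0.046935-0.000000i. P_7(cos γ) = -0.046935

Legendre polynomial (addition theorem), -0.046935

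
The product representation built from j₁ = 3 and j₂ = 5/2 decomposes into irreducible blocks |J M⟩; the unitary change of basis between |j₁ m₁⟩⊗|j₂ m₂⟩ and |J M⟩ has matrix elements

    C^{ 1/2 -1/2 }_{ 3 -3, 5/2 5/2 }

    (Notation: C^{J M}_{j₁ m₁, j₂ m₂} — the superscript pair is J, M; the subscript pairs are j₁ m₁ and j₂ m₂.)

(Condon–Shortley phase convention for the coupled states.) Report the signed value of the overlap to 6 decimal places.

√[2·5!1!0!/7! · 0!6!5!0!0!1!] = √(28800/7)
  +(−1)^5/∏(5,0,1,0,0,0)! = -1/120  (running -1/120)
⟨..|..⟩ = √(28800/7)·(-1/120) = -0.534522

-0.534522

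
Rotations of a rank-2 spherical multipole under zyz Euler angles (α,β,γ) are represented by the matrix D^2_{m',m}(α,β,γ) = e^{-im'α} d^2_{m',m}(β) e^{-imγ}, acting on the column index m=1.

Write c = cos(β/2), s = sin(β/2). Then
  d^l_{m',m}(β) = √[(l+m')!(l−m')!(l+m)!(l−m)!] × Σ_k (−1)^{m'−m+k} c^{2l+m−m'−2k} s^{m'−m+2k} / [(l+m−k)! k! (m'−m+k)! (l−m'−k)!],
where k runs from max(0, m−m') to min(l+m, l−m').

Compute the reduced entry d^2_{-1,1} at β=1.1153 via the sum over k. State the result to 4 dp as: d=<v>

d^2_{-1,1}(β=1.1153) via the finite sum:
Half-angle: c=0.848501, s=0.529194. N=√(1·6·6·1)=6.000000
k∈{2,3} keeps every argument non-negative
  k=2: (−1)^0·6.0000/(2)·0.8485^2·0.5292^2 = +0.604861
  k=3: (−1)^1·6.0000/(6)·0.8485^0·0.5292^4 = -0.078426
d^2_{-1,1}(1.1153) = +0.604861 -0.078426 = +0.526435

d=0.5264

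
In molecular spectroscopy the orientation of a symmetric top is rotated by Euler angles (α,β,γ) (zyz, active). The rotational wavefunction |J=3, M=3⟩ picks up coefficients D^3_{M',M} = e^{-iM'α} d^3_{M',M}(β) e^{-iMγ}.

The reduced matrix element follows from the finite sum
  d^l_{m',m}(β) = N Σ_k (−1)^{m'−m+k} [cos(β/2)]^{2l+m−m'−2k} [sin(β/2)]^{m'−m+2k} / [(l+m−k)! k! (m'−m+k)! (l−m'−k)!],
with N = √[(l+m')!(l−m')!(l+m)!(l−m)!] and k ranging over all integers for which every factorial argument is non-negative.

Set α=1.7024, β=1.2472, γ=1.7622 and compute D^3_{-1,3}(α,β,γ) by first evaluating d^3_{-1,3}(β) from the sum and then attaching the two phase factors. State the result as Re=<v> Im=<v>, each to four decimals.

Re=-0.2682 Im=0.1271

D^3_{-1,3}(1.7024,1.2472,1.7622) = e^{-i·-1·1.7024}·d^3_{-1,3}(1.2472)·e^{-i·3·1.7622}. Compute d first:
c=cos(1.247200/2)=0.811781, s=sin(1.247200/2)=0.583961; N=√[2·24·720·1]=185.903201
k∈{4} keeps every argument non-negative
  k=4: (−1)^0·185.9032/(48)·0.8118^2·0.5840^4 = +0.296798
d^3_{-1,3}(1.2472) = +0.296798
D = (-0.131224+0.991353i)·(+0.296798)·(+0.543173+0.839621i) = -0.268198+0.127118i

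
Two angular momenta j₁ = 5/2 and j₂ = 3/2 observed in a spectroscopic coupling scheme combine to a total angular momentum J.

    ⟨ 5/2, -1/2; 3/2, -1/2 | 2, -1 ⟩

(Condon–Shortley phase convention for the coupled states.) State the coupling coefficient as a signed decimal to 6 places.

j₁+j₂−J=2  J+j₁−j₂=3  J−j₁+j₂=1  j₁+j₂+J+1=7
(j₁±m₁, j₂±m₂, J±M) = (2,3,1,2,1,3)
P² = 12/7
sum k=0..1:
  [0] +1/12 = 1/12
  [1] −1/2 = -1/2
S = -5/12
C² = P²·S² = 25/84 ; C = -0.545545

−√(25/84) ≈ -0.545545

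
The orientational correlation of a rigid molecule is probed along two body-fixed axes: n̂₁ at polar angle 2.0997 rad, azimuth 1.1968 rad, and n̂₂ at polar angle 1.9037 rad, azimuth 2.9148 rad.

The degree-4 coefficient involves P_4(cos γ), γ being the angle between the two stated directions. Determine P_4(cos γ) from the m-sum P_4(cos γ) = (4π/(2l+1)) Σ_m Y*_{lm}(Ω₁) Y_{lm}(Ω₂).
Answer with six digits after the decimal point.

Summing Y*_{l m}(θ₁,φ₁)·Y_{l m}(θ₂,φ₂) over m ∈ [−4, 4]; prefactor 4π/(2·4+1) = 1.396263:
  term(m=-4) = (0.072191, -0.048212)   from Y*(Ω₁)=(0.018377, -0.245187), Y(Ω₂)=(0.217478, 0.278130)
  term(m=-3) = (0.059982, 0.126879)   from Y*(Ω₁)=(0.366194, 0.176354), Y(Ω₂)=(0.268408, 0.217219)
  term(m=-2) = (0.014081, -0.004270)   from Y*(Ω₁)=(-0.142987, 0.132671), Y(Ω₂)=(-0.067808, -0.033055)
  term(m=-1) = (-0.012115, -0.081704)   from Y*(Ω₁)=(0.091690, 0.233624), Y(Ω₂)=(-0.320684, -0.074002)
  term(m=+0) = (-0.005182, -0.000000)   from Y*(Ω₁)=(-0.250644, -0.000000), Y(Ω₂)=(0.020673, 0.000000)
  term(m=+1) = (-0.012115, 0.081704)   from Y*(Ω₁)=(-0.091690, 0.233624), Y(Ω₂)=(0.320684, -0.074002)
  term(m=+2) = (0.014081, 0.004270)   from Y*(Ω₁)=(-0.142987, -0.132671), Y(Ω₂)=(-0.067808, 0.033055)
  term(m=+3) = (0.059982, -0.126879)   from Y*(Ω₁)=(-0.366194, 0.176354), Y(Ω₂)=(-0.268408, 0.217219)
  term(m=+4) = (0.072191, 0.048212)   from Y*(Ω₁)=(0.018377, 0.245187), Y(Ω₂)=(0.217478, -0.278130)
Accumulated sum (0.263097, 0.000000); after 4π/(2l+1) scaling, (0.367352, 0.000000) ⇒ P_4 = 0.367352

0.367352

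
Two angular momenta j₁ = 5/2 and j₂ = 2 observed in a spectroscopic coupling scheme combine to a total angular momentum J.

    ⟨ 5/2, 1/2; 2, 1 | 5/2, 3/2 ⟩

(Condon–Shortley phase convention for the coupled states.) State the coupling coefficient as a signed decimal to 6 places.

triangle: 2!*3!*2!/8! = 24/40320
(j±m)!: 3!*2!*3!*1!*4!*1! = 1728
prefactor² = (2J+1)*Δ*N² = 216/35
  k=1: −1/(1!*1!*1!*2!*2!*0!) = -1/4
  k=2: +1/(2!*0!*0!*1!*3!*1!) = 1/12
Σ = -1/6  ⇒  CG² = 216/35*(-1/6)² = 6/35
CG = −√(6/35) = -0.414039

−√(6/35) = -0.414039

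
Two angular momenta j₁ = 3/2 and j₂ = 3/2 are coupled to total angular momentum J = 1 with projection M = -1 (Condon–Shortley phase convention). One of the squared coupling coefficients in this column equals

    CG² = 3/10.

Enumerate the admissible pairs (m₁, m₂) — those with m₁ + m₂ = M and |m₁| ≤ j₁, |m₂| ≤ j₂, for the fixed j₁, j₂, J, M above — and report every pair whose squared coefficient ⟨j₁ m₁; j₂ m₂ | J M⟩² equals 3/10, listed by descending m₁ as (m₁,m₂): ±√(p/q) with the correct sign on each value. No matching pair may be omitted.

Admissible pairs with m₁+m₂ = M = -1: (-3/2,1/2), (-1/2,-1/2), (1/2,-3/2)
  (m₁,m₂)=(1/2,-3/2): CG² = 3/10, CG = +√(3/10)   ← matches the target
  (m₁,m₂)=(-1/2,-1/2): CG² = 2/5, CG = −√(2/5)
  (m₁,m₂)=(-3/2,1/2): CG² = 3/10, CG = +√(3/10)   ← matches the target
Pairs with CG² = 3/10: (1/2,-3/2): +√(3/10); (-3/2,1/2): +√(3/10)

(1/2,-3/2): +√(3/10); (-3/2,1/2): +√(3/10)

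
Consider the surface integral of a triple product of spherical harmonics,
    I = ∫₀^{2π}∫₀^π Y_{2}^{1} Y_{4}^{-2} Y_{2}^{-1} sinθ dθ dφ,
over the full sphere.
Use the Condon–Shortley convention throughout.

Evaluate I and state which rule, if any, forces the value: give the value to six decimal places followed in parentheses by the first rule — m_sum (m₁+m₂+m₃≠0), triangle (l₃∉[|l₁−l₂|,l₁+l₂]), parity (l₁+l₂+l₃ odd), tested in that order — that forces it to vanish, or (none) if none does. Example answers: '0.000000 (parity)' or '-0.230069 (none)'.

Σmᵢ = -2 ≠ 0, so the φ-integral vanishes; I = 0

0.000000 (m_sum)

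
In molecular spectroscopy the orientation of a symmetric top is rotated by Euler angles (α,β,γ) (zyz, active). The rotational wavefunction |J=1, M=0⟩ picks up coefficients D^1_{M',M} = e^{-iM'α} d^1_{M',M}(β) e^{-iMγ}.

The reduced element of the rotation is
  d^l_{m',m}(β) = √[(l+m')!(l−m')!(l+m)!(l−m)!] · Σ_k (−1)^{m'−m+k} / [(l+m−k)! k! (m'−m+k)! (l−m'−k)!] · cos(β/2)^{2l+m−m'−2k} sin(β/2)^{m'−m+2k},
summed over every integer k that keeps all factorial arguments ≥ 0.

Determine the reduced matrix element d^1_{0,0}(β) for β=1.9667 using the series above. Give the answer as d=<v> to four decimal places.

d^1_{0,0}(β=1.9667) via the finite sum:
c=cos(1.966700/2)=0.554237, s=sin(1.966700/2)=0.832359; N=√[1·1·1·1]=1.000000
The bounds max(0,m−m')=0 and min(l+m,l−m')=1 give 2 terms
  k=0: (−1)^0·1.0000/(1)·0.5542^2·0.8324^0 = +0.307179
  k=1: (−1)^1·1.0000/(1)·0.5542^0·0.8324^2 = -0.692821
d^1_{0,0}(1.9667) = +0.307179 -0.692821 = -0.385642

d=-0.3856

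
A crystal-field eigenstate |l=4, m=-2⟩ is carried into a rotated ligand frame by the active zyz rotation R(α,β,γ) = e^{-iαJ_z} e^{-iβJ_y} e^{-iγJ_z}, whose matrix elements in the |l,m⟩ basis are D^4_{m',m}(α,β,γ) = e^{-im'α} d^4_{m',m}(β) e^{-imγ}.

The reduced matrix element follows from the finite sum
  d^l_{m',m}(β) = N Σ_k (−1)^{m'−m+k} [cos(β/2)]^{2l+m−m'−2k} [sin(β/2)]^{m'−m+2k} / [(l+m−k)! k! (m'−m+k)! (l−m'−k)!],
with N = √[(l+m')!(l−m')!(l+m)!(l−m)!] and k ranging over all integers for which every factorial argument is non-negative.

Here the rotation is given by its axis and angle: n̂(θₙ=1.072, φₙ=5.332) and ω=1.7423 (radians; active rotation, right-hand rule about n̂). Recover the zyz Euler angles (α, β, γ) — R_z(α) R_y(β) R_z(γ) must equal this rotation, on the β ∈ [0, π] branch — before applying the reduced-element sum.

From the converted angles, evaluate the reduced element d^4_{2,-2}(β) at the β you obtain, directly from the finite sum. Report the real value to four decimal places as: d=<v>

d=0.3559

Axis–angle → zyz. n̂ = (sinθₙcosφₙ, sinθₙsinφₙ, cosθₙ) = (+0.509963, -0.714913, +0.478369), ω = 1.7423.
R = I cosω + sinω [n̂]ₓ + (1−cosω) n̂n̂ᵀ gives
  R = [+0.133782, -0.898151, -0.418841; +0.044551, +0.427663, -0.902840; +0.990009, +0.102124, +0.097227]
β = atan2(√(R₁₃²+R₂₃²), R₃₃) = 1.473416; α = atan2(R₂₃, R₁₃) mod 2π = 4.278024; γ = atan2(R₃₂, −R₃₁) mod 2π = 3.038802
d^4_{2,-2}(β=1.4734) via the finite sum:
Half-angle: c=0.740684, s=0.671853. N=√(720·2·2·720)=1440.000000
k: max(0,(-2)−(2))=0 … min(4+(-2),4−(2))=2
  k=0: (−1)^4·1440.0000/(96)·0.7407^4·0.6719^4 = +0.919859
  k=1: (−1)^5·1440.0000/(120)·0.7407^2·0.6719^6 = -0.605471
  k=2: (−1)^6·1440.0000/(1440)·0.7407^0·0.6719^8 = +0.041514
d^4_{2,-2}(1.4734) = +0.919859 -0.605471 +0.041514 = +0.355902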